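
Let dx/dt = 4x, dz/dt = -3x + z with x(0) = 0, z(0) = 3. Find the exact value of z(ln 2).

6

A = [[4,0],[-3,1]]; eigenvalues λ = 4, 1.
Eigenvectors: (1,-1) for λ=4, (0,1) for λ=1.
From the initial condition, c_1 = 0, c_2 = 3.
z(ln 2) = (0)(2^4)(-1) + (3)(2^1)(1) = 6.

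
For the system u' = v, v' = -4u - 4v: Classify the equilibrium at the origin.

A = [[0,1],[-4,-4]]; det(A-λI) = λ^2 + 4λ + 4.
repeated λ = -2 with a single eigenvector.

stable improper node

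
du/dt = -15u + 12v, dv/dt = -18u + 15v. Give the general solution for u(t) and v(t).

Coefficient matrix A = [[-15, 12], [-18, 15]].
Characteristic polynomial det(A - λI) = λ^2 - 9 = 0.
Eigenvalues λ = -3, 3.
For λ=-3: (A-λI) row 1 is [-12, 12], so an eigenvector is (1, 1).
For λ=3: (A-λI) row 1 is [-18, 12], so an eigenvector is (2, 3).
General solution: C_1e^(-3t)(1,1) + C_2e^(3t)(2,3).

u(t) = C_1e^(-3t) + 2C_2e^(3t), v(t) = C_1e^(-3t) + 3C_2e^(3t)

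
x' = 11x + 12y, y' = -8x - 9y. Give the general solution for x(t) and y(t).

x(t) = -c_1e^(-t) - 3c_2e^(3t), y(t) = c_1e^(-t) + 2c_2e^(3t)

Coefficient matrix A = [[11, 12], [-8, -9]].
Characteristic polynomial det(A - λI) = λ^2 - 2λ - 3 = 0.
Eigenvalues λ = -1, 3.
For λ=-1: (A-λI) row 1 is [12, 12], so an eigenvector is (-1, 1).
For λ=3: (A-λI) row 1 is [8, 12], so an eigenvector is (-3, 2).
General solution: c_1e^(-t)(-1,1) + c_2e^(3t)(-3,2).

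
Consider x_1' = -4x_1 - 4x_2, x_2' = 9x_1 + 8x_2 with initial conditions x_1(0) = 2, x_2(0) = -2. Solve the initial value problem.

x_1(t) = -4te^(2t) + 2e^(2t), x_2(t) = 6te^(2t) - 2e^(2t)

Coefficient matrix A = [[-4, -4], [9, 8]].
Characteristic polynomial det(A - λI) = λ^2 - 4λ + 4 = 0.
Single eigenvalue λ = 2 with algebraic multiplicity 2.
Eigenvector v = (-2,3); generalized eigenvector w with (A-λI)w=v is (-1,2).
General solution: e^(2t)[C_1·v + C_2·(t·v + w)].
Applying x_1(0)=2, x_2(0)=-2 gives C_1=-2, C_2=2.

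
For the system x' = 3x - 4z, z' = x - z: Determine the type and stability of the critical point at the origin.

A = [[3,-4],[1,-1]]; det(A-λI) = λ^2 - 2λ + 1.
repeated λ = 1 with a single eigenvector.

unstable improper node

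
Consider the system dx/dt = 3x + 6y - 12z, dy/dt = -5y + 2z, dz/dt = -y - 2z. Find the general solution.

x(t) = K_1e^(3t) + K_3e^(-3t), y(t) = 2K_2e^(-4t) + K_3e^(-3t), z(t) = K_2e^(-4t) + K_3e^(-3t)

Coefficient matrix A = [[3, 6, -12], [0, -5, 2], [0, -1, -2]].
det(A - λI) = 0 gives eigenvalues λ = 3, -4, -3.
For λ=3: eigenvector (1,0,0).
For λ=-4: eigenvector (0,2,1).
For λ=-3: eigenvector (1,1,1).
General solution: K_1e^(3t)(1,0,0) + K_2e^(-4t)(0,2,1) + K_3e^(-3t)(1,1,1).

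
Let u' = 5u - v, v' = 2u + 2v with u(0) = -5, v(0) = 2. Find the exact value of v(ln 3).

A = [[5,-1],[2,2]]; eigenvalues λ = 3, 4.
Eigenvectors: (1,2) for λ=3, (-1,-1) for λ=4.
From the initial condition, c_1 = 7, c_2 = 12.
v(ln 3) = (7)(3^3)(2) + (12)(3^4)(-1) = -594.

-594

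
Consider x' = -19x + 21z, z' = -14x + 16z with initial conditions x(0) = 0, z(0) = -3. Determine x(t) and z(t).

x(t) = -9e^(2t) + 9e^(-5t), z(t) = -9e^(2t) + 6e^(-5t)

Coefficient matrix A = [[-19, 21], [-14, 16]].
Characteristic polynomial det(A - λI) = λ^2 + 3λ - 10 = 0.
Eigenvalues λ = 2, -5.
For λ=2: (A-λI) row 1 is [-21, 21], so an eigenvector is (-1, -1).
For λ=-5: (A-λI) row 1 is [-14, 21], so an eigenvector is (-3, -2).
General solution: C_1e^(2t)(-1,-1) + C_2e^(-5t)(-3,-2).
Applying x(0)=0, z(0)=-3 gives C_1=9, C_2=-3.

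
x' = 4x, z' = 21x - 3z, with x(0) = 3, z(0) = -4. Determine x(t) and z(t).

Coefficient matrix A = [[4, 0], [21, -3]].
Characteristic polynomial det(A - λI) = λ^2 - λ - 12 = 0.
Eigenvalues λ = -3, 4.
For λ=-3: (A-λI) row 1 is [7, 0], so an eigenvector is (0, 1).
For λ=4: (A-λI) row 2 is [21, -7], so an eigenvector is (-1, -3).
General solution: c_1e^(-3t)(0,1) + c_2e^(4t)(-1,-3).
Applying x(0)=3, z(0)=-4 gives c_1=-13, c_2=-3.

x(t) = 3e^(4t), z(t) = 9e^(4t) - 13e^(-3t)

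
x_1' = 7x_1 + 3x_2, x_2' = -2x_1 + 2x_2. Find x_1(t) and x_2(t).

Coefficient matrix A = [[7, 3], [-2, 2]].
Characteristic polynomial det(A - λI) = λ^2 - 9λ + 20 = 0.
Eigenvalues λ = 5, 4.
For λ=5: (A-λI) row 1 is [2, 3], so an eigenvector is (3, -2).
For λ=4: (A-λI) row 1 is [3, 3], so an eigenvector is (-1, 1).
General solution: c_1e^(5t)(3,-2) + c_2e^(4t)(-1,1).

x_1(t) = 3c_1e^(5t) - c_2e^(4t), x_2(t) = -2c_1e^(5t) + c_2e^(4t)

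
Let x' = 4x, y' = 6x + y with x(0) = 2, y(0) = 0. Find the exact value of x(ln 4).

A = [[4,0],[6,1]]; eigenvalues λ = 4, 1.
Eigenvectors: (-1,-2) for λ=4, (0,-1) for λ=1.
From the initial condition, c_1 = -2, c_2 = 4.
x(ln 4) = (-2)(4^4)(-1) + (4)(4^1)(0) = 512.

512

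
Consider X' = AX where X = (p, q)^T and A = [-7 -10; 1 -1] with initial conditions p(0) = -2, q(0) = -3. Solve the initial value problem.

p(t) = 36e^(-4t)sin(t) - 2e^(-4t)cos(t), q(t) = -11e^(-4t)sin(t) - 3e^(-4t)cos(t)

Coefficient matrix A = [[-7, -10], [1, -1]].
Characteristic polynomial det(A - λI) = λ^2 + 8λ + 17 = 0.
Eigenvalues λ = -4 ± i (complex conjugate pair).
For λ=-4+i: an eigenvector is (-3,1) - i(-1,0) = (-3 + i, 1).
A real fundamental pair from Re and Im of e^((-4+i)t)v: X_1 = e^(-4t)(cos(t)·(-3,1) + sin(t)·(-1,0)), X_2 = e^(-4t)(sin(t)·(-3,1) - cos(t)·(-1,0)).
General solution: c_1X_1 + c_2X_2.
Applying p(0)=-2, q(0)=-3 gives c_1=-3, c_2=-11.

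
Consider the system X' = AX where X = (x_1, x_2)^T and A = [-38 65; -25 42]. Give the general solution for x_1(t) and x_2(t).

Coefficient matrix A = [[-38, 65], [-25, 42]].
Characteristic polynomial det(A - λI) = λ^2 - 4λ + 29 = 0.
Eigenvalues λ = 2 ± 5i (complex conjugate pair).
For λ=2+5i: an eigenvector is (-3,-2) - i(-2,-1) = (-3 + 2i, -2 + i).
A real fundamental pair from Re and Im of e^((2+5i)t)v: X_1 = e^(2t)(cos(5t)·(-3,-2) + sin(5t)·(-2,-1)), X_2 = e^(2t)(sin(5t)·(-3,-2) - cos(5t)·(-2,-1)).
General solution: C_1X_1 + C_2X_2.

x_1(t) = -2C_1e^(2t)sin(5t) - 3C_1e^(2t)cos(5t) - 3C_2e^(2t)sin(5t) + 2C_2e^(2t)cos(5t), x_2(t) = -C_1e^(2t)sin(5t) - 2C_1e^(2t)cos(5t) - 2C_2e^(2t)sin(5t) + C_2e^(2t)cos(5t)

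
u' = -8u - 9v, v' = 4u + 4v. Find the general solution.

u(t) = 3C_1e^(-2t) + 3C_2te^(-2t) - 2C_2e^(-2t), v(t) = -2C_1e^(-2t) - 2C_2te^(-2t) + C_2e^(-2t)

Coefficient matrix A = [[-8, -9], [4, 4]].
Characteristic polynomial det(A - λI) = λ^2 + 4λ + 4 = 0.
Single eigenvalue λ = -2 with algebraic multiplicity 2.
Eigenvector v = (3,-2); generalized eigenvector w with (A-λI)w=v is (-2,1).
General solution: e^(-2t)[C_1·v + C_2·(t·v + w)].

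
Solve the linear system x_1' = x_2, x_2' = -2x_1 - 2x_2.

Coefficient matrix A = [[0, 1], [-2, -2]].
Characteristic polynomial det(A - λI) = λ^2 + 2λ + 2 = 0.
Eigenvalues λ = -1 ± i (complex conjugate pair).
For λ=-1+i: an eigenvector is (0,-1) - i(-1,1) = (0 + i, -1 - i).
A real fundamental pair from Re and Im of e^((-1+i)t)v: X_1 = e^(-t)(cos(t)·(0,-1) + sin(t)·(-1,1)), X_2 = e^(-t)(sin(t)·(0,-1) - cos(t)·(-1,1)).
General solution: K_1X_1 + K_2X_2.

x_1(t) = -K_1e^(-t)sin(t) + K_2e^(-t)cos(t), x_2(t) = K_1e^(-t)sin(t) - K_1e^(-t)cos(t) - K_2e^(-t)sin(t) - K_2e^(-t)cos(t)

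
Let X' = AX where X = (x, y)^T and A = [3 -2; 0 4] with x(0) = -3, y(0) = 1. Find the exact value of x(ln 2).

-40

A = [[3,-2],[0,4]]; eigenvalues λ = 3, 4.
Eigenvectors: (-1,0) for λ=3, (-2,1) for λ=4.
From the initial condition, c_1 = 1, c_2 = 1.
x(ln 2) = (1)(2^3)(-1) + (1)(2^4)(-2) = -40.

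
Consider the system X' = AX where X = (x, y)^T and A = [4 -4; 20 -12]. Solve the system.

x(t) = -c_1e^(-4t)cos(4t) - c_2e^(-4t)sin(4t), y(t) = -c_1e^(-4t)sin(4t) - 2c_1e^(-4t)cos(4t) - 2c_2e^(-4t)sin(4t) + c_2e^(-4t)cos(4t)

Coefficient matrix A = [[4, -4], [20, -12]].
Characteristic polynomial det(A - λI) = λ^2 + 8λ + 32 = 0.
Eigenvalues λ = -4 ± 4i (complex conjugate pair).
For λ=-4+4i: an eigenvector is (-1,-2) - i(0,-1) = (-1, -2 + i).
A real fundamental pair from Re and Im of e^((-4+4i)t)v: X_1 = e^(-4t)(cos(4t)·(-1,-2) + sin(4t)·(0,-1)), X_2 = e^(-4t)(sin(4t)·(-1,-2) - cos(4t)·(0,-1)).
General solution: c_1X_1 + c_2X_2.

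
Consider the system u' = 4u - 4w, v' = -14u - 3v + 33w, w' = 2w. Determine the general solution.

Coefficient matrix A = [[4, 0, -4], [-14, -3, 33], [0, 0, 2]].
det(A - λI) = 0 gives eigenvalues λ = 4, -3, 2.
For λ=4: eigenvector (1,-2,0).
For λ=-3: eigenvector (0,1,0).
For λ=2: eigenvector (2,1,1).
General solution: C_1e^(4t)(1,-2,0) + C_2e^(-3t)(0,1,0) + C_3e^(2t)(2,1,1).

u(t) = C_1e^(4t) + 2C_3e^(2t), v(t) = -2C_1e^(4t) + C_2e^(-3t) + C_3e^(2t), w(t) = C_3e^(2t)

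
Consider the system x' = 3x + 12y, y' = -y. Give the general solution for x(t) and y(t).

Coefficient matrix A = [[3, 12], [0, -1]].
Characteristic polynomial det(A - λI) = λ^2 - 2λ - 3 = 0.
Eigenvalues λ = -1, 3.
For λ=-1: (A-λI) row 1 is [4, 12], so an eigenvector is (3, -1).
For λ=3: (A-λI) row 1 is [0, 12], so an eigenvector is (1, 0).
General solution: K_1e^(-t)(3,-1) + K_2e^(3t)(1,0).

x(t) = 3K_1e^(-t) + K_2e^(3t), y(t) = -K_1e^(-t)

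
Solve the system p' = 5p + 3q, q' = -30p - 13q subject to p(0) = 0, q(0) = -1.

p(t) = -e^(-4t)sin(3t), q(t) = 3e^(-4t)sin(3t) - e^(-4t)cos(3t)

Coefficient matrix A = [[5, 3], [-30, -13]].
Characteristic polynomial det(A - λI) = λ^2 + 8λ + 25 = 0.
Eigenvalues λ = -4 ± 3i (complex conjugate pair).
For λ=-4+3i: an eigenvector is (0,1) - i(1,-3) = (0 - i, 1 + 3i).
A real fundamental pair from Re and Im of e^((-4+3i)t)v: X_1 = e^(-4t)(cos(3t)·(0,1) + sin(3t)·(1,-3)), X_2 = e^(-4t)(sin(3t)·(0,1) - cos(3t)·(1,-3)).
General solution: C_1X_1 + C_2X_2.
Applying p(0)=0, q(0)=-1 gives C_1=-1, C_2=0.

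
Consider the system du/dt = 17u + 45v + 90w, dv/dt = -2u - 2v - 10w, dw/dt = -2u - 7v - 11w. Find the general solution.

u(t) = -5K_1e^(-t) - 3K_3e^(2t), v(t) = -2K_2e^(3t) - K_3e^(2t), w(t) = K_1e^(-t) + K_2e^(3t) + K_3e^(2t)

Coefficient matrix A = [[17, 45, 90], [-2, -2, -10], [-2, -7, -11]].
det(A - λI) = 0 gives eigenvalues λ = -1, 3, 2.
For λ=-1: eigenvector (-5,0,1).
For λ=3: eigenvector (0,-2,1).
For λ=2: eigenvector (-3,-1,1).
General solution: K_1e^(-t)(-5,0,1) + K_2e^(3t)(0,-2,1) + K_3e^(2t)(-3,-1,1).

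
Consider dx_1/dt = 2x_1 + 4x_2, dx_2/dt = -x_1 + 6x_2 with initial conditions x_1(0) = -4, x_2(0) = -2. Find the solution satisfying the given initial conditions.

x_1(t) = -4e^(4t), x_2(t) = -2e^(4t)

Coefficient matrix A = [[2, 4], [-1, 6]].
Characteristic polynomial det(A - λI) = λ^2 - 8λ + 16 = 0.
Single eigenvalue λ = 4 with algebraic multiplicity 2.
Eigenvector v = (2,1); generalized eigenvector w with (A-λI)w=v is (-1,0).
General solution: e^(4t)[K_1·v + K_2·(t·v + w)].
Applying x_1(0)=-4, x_2(0)=-2 gives K_1=-2, K_2=0.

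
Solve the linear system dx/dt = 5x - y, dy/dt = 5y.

Coefficient matrix A = [[5, -1], [0, 5]].
Characteristic polynomial det(A - λI) = λ^2 - 10λ + 25 = 0.
Single eigenvalue λ = 5 with algebraic multiplicity 2.
Eigenvector v = (1,0); generalized eigenvector w with (A-λI)w=v is (-2,-1).
General solution: e^(5t)[K_1·v + K_2·(t·v + w)].

x(t) = K_1e^(5t) + K_2te^(5t) - 2K_2e^(5t), y(t) = -K_2e^(5t)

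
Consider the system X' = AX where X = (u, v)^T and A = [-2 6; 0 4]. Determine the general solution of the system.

u(t) = -C_1e^(-2t) + C_2e^(4t), v(t) = C_2e^(4t)

Coefficient matrix A = [[-2, 6], [0, 4]].
Characteristic polynomial det(A - λI) = λ^2 - 2λ - 8 = 0.
Eigenvalues λ = -2, 4.
For λ=-2: (A-λI) row 1 is [0, 6], so an eigenvector is (-1, 0).
For λ=4: (A-λI) row 1 is [-6, 6], so an eigenvector is (1, 1).
General solution: C_1e^(-2t)(-1,0) + C_2e^(4t)(1,1).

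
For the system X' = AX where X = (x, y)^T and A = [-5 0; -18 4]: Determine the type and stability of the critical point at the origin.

A = [[-5,0],[-18,4]]; det(A-λI) = λ^2 + λ - 20.
λ = -5, 4: opposite signs.

saddle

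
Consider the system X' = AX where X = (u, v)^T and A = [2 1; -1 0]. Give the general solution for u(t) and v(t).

u(t) = -c_1e^(t) - c_2te^(t) + c_2e^(t), v(t) = c_1e^(t) + c_2te^(t) - 2c_2e^(t)

Coefficient matrix A = [[2, 1], [-1, 0]].
Characteristic polynomial det(A - λI) = λ^2 - 2λ + 1 = 0.
Single eigenvalue λ = 1 with algebraic multiplicity 2.
Eigenvector v = (-1,1); generalized eigenvector w with (A-λI)w=v is (1,-2).
General solution: e^(t)[c_1·v + c_2·(t·v + w)].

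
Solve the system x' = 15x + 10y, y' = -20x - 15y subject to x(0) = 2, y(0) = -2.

x(t) = 2e^(5t), y(t) = -2e^(5t)

Coefficient matrix A = [[15, 10], [-20, -15]].
Characteristic polynomial det(A - λI) = λ^2 - 25 = 0.
Eigenvalues λ = 5, -5.
For λ=5: (A-λI) row 1 is [10, 10], so an eigenvector is (-1, 1).
For λ=-5: (A-λI) row 1 is [20, 10], so an eigenvector is (1, -2).
General solution: K_1e^(5t)(-1,1) + K_2e^(-5t)(1,-2).
Applying x(0)=2, y(0)=-2 gives K_1=-2, K_2=0.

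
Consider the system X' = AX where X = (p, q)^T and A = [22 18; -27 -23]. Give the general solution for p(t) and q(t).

p(t) = K_1e^(4t) + 2K_2e^(-5t), q(t) = -K_1e^(4t) - 3K_2e^(-5t)

Coefficient matrix A = [[22, 18], [-27, -23]].
Characteristic polynomial det(A - λI) = λ^2 + λ - 20 = 0.
Eigenvalues λ = 4, -5.
For λ=4: (A-λI) row 1 is [18, 18], so an eigenvector is (1, -1).
For λ=-5: (A-λI) row 1 is [27, 18], so an eigenvector is (2, -3).
General solution: K_1e^(4t)(1,-1) + K_2e^(-5t)(2,-3).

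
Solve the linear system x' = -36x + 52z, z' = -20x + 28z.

Coefficient matrix A = [[-36, 52], [-20, 28]].
Characteristic polynomial det(A - λI) = λ^2 + 8λ + 32 = 0.
Eigenvalues λ = -4 ± 4i (complex conjugate pair).
For λ=-4+4i: an eigenvector is (3,2) - i(2,1) = (3 - 2i, 2 - i).
A real fundamental pair from Re and Im of e^((-4+4i)t)v: X_1 = e^(-4t)(cos(4t)·(3,2) + sin(4t)·(2,1)), X_2 = e^(-4t)(sin(4t)·(3,2) - cos(4t)·(2,1)).
General solution: C_1X_1 + C_2X_2.

x(t) = 2C_1e^(-4t)sin(4t) + 3C_1e^(-4t)cos(4t) + 3C_2e^(-4t)sin(4t) - 2C_2e^(-4t)cos(4t), z(t) = C_1e^(-4t)sin(4t) + 2C_1e^(-4t)cos(4t) + 2C_2e^(-4t)sin(4t) - C_2e^(-4t)cos(4t)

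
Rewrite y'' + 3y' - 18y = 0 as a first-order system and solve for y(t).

y(t) = K_1e^(3t) + K_2e^(-6t)

Let x_1 = y, x_2 = y'. Then x_1' = x_2 and x_2' = 18x_1 - 3x_2.
A = [[0,1],[18,-3]]; det(A-λI) = λ^2 + 3λ - 18.
Eigenvalues λ = 3, -6 with eigenvectors (1,3), (1,-6).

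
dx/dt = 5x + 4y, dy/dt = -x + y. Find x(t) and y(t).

x(t) = -2c_1e^(3t) - 2c_2te^(3t) - c_2e^(3t), y(t) = c_1e^(3t) + c_2te^(3t)

Coefficient matrix A = [[5, 4], [-1, 1]].
Characteristic polynomial det(A - λI) = λ^2 - 6λ + 9 = 0.
Single eigenvalue λ = 3 with algebraic multiplicity 2.
Eigenvector v = (-2,1); generalized eigenvector w with (A-λI)w=v is (-1,0).
General solution: e^(3t)[c_1·v + c_2·(t·v + w)].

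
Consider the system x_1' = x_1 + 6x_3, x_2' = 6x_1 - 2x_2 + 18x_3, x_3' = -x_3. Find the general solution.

x_1(t) = -3C_1e^(-t) + C_3e^(t), x_2(t) = C_2e^(-2t) + 2C_3e^(t), x_3(t) = C_1e^(-t)

Coefficient matrix A = [[1, 0, 6], [6, -2, 18], [0, 0, -1]].
det(A - λI) = 0 gives eigenvalues λ = -1, -2, 1.
For λ=-1: eigenvector (-3,0,1).
For λ=-2: eigenvector (0,1,0).
For λ=1: eigenvector (1,2,0).
General solution: C_1e^(-t)(-3,0,1) + C_2e^(-2t)(0,1,0) + C_3e^(t)(1,2,0).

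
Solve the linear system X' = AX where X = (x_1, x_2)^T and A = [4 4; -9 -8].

Coefficient matrix A = [[4, 4], [-9, -8]].
Characteristic polynomial det(A - λI) = λ^2 + 4λ + 4 = 0.
Single eigenvalue λ = -2 with algebraic multiplicity 2.
Eigenvector v = (2,-3); generalized eigenvector w with (A-λI)w=v is (-1,2).
General solution: e^(-2t)[c_1·v + c_2·(t·v + w)].

x_1(t) = 2c_1e^(-2t) + 2c_2te^(-2t) - c_2e^(-2t), x_2(t) = -3c_1e^(-2t) - 3c_2te^(-2t) + 2c_2e^(-2t)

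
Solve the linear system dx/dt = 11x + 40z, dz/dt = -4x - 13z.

Coefficient matrix A = [[11, 40], [-4, -13]].
Characteristic polynomial det(A - λI) = λ^2 + 2λ + 17 = 0.
Eigenvalues λ = -1 ± 4i (complex conjugate pair).
For λ=-1+4i: an eigenvector is (-3,1) - i(1,0) = (-3 - i, 1).
A real fundamental pair from Re and Im of e^((-1+4i)t)v: X_1 = e^(-t)(cos(4t)·(-3,1) + sin(4t)·(1,0)), X_2 = e^(-t)(sin(4t)·(-3,1) - cos(4t)·(1,0)).
General solution: K_1X_1 + K_2X_2.

x(t) = K_1e^(-t)sin(4t) - 3K_1e^(-t)cos(4t) - 3K_2e^(-t)sin(4t) - K_2e^(-t)cos(4t), z(t) = K_1e^(-t)cos(4t) + K_2e^(-t)sin(4t)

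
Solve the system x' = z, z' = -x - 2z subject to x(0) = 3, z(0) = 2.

x(t) = 5te^(-t) + 3e^(-t), z(t) = -5te^(-t) + 2e^(-t)

Coefficient matrix A = [[0, 1], [-1, -2]].
Characteristic polynomial det(A - λI) = λ^2 + 2λ + 1 = 0.
Single eigenvalue λ = -1 with algebraic multiplicity 2.
Eigenvector v = (-1,1); generalized eigenvector w with (A-λI)w=v is (0,-1).
General solution: e^(-t)[c_1·v + c_2·(t·v + w)].
Applying x(0)=3, z(0)=2 gives c_1=-3, c_2=-5.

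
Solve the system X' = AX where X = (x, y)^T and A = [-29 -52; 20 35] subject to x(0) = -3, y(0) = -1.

x(t) = 37e^(3t)sin(4t) - 3e^(3t)cos(4t), y(t) = -23e^(3t)sin(4t) - e^(3t)cos(4t)

Coefficient matrix A = [[-29, -52], [20, 35]].
Characteristic polynomial det(A - λI) = λ^2 - 6λ + 25 = 0.
Eigenvalues λ = 3 ± 4i (complex conjugate pair).
For λ=3+4i: an eigenvector is (-3,2) - i(-2,1) = (-3 + 2i, 2 - i).
A real fundamental pair from Re and Im of e^((3+4i)t)v: X_1 = e^(3t)(cos(4t)·(-3,2) + sin(4t)·(-2,1)), X_2 = e^(3t)(sin(4t)·(-3,2) - cos(4t)·(-2,1)).
General solution: c_1X_1 + c_2X_2.
Applying x(0)=-3, y(0)=-1 gives c_1=-5, c_2=-9.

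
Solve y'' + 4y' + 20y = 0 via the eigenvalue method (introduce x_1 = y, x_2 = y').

Let x_1 = y, x_2 = y'. Then x_1' = x_2 and x_2' = -20x_1 - 4x_2.
A = [[0,1],[-20,-4]]; det(A-λI) = λ^2 + 4λ + 20.
Eigenvalues λ = -2 ± 4i.

y(t) = C_1e^(-2t)cos(4t) + C_2e^(-2t)sin(4t)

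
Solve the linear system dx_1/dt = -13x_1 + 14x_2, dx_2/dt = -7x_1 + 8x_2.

Coefficient matrix A = [[-13, 14], [-7, 8]].
Characteristic polynomial det(A - λI) = λ^2 + 5λ - 6 = 0.
Eigenvalues λ = 1, -6.
For λ=1: (A-λI) row 1 is [-14, 14], so an eigenvector is (1, 1).
For λ=-6: (A-λI) row 1 is [-7, 14], so an eigenvector is (-2, -1).
General solution: K_1e^(t)(1,1) + K_2e^(-6t)(-2,-1).

x_1(t) = K_1e^(t) - 2K_2e^(-6t), x_2(t) = K_1e^(t) - K_2e^(-6t)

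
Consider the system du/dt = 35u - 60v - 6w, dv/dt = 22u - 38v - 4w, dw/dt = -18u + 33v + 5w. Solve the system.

u(t) = -3K_1e^(-t) + 2K_2e^(2t) - 3K_3e^(t), v(t) = -2K_1e^(-t) + K_2e^(2t) - 2K_3e^(t), w(t) = 2K_1e^(-t) + K_2e^(2t) + 3K_3e^(t)

Coefficient matrix A = [[35, -60, -6], [22, -38, -4], [-18, 33, 5]].
det(A - λI) = 0 gives eigenvalues λ = -1, 2, 1.
For λ=-1: eigenvector (-3,-2,2).
For λ=2: eigenvector (2,1,1).
For λ=1: eigenvector (-3,-2,3).
General solution: K_1e^(-t)(-3,-2,2) + K_2e^(2t)(2,1,1) + K_3e^(t)(-3,-2,3).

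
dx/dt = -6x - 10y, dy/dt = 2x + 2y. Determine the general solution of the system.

Coefficient matrix A = [[-6, -10], [2, 2]].
Characteristic polynomial det(A - λI) = λ^2 + 4λ + 8 = 0.
Eigenvalues λ = -2 ± 2i (complex conjugate pair).
For λ=-2+2i: an eigenvector is (2,-1) - i(1,0) = (2 - i, -1).
A real fundamental pair from Re and Im of e^((-2+2i)t)v: X_1 = e^(-2t)(cos(2t)·(2,-1) + sin(2t)·(1,0)), X_2 = e^(-2t)(sin(2t)·(2,-1) - cos(2t)·(1,0)).
General solution: K_1X_1 + K_2X_2.

x(t) = K_1e^(-2t)sin(2t) + 2K_1e^(-2t)cos(2t) + 2K_2e^(-2t)sin(2t) - K_2e^(-2t)cos(2t), y(t) = -K_1e^(-2t)cos(2t) - K_2e^(-2t)sin(2t)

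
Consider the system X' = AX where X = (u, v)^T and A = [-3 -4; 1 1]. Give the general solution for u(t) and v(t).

Coefficient matrix A = [[-3, -4], [1, 1]].
Characteristic polynomial det(A - λI) = λ^2 + 2λ + 1 = 0.
Single eigenvalue λ = -1 with algebraic multiplicity 2.
Eigenvector v = (2,-1); generalized eigenvector w with (A-λI)w=v is (1,-1).
General solution: e^(-t)[K_1·v + K_2·(t·v + w)].

u(t) = 2K_1e^(-t) + 2K_2te^(-t) + K_2e^(-t), v(t) = -K_1e^(-t) - K_2te^(-t) - K_2e^(-t)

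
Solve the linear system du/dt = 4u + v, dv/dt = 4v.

Coefficient matrix A = [[4, 1], [0, 4]].
Characteristic polynomial det(A - λI) = λ^2 - 8λ + 16 = 0.
Single eigenvalue λ = 4 with algebraic multiplicity 2.
Eigenvector v = (-1,0); generalized eigenvector w with (A-λI)w=v is (1,-1).
General solution: e^(4t)[K_1·v + K_2·(t·v + w)].

u(t) = -K_1e^(4t) - K_2te^(4t) + K_2e^(4t), v(t) = -K_2e^(4t)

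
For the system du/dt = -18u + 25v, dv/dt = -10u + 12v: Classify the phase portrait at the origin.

A = [[-18,25],[-10,12]]; det(A-λI) = λ^2 + 6λ + 34.
λ = -3 ± 5i: negative real part.

stable spiral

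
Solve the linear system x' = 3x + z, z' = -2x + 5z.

Coefficient matrix A = [[3, 1], [-2, 5]].
Characteristic polynomial det(A - λI) = λ^2 - 8λ + 17 = 0.
Eigenvalues λ = 4 ± i (complex conjugate pair).
For λ=4+i: an eigenvector is (1,1) - i(0,-1) = (1, 1 + i).
A real fundamental pair from Re and Im of e^((4+i)t)v: X_1 = e^(4t)(cos(t)·(1,1) + sin(t)·(0,-1)), X_2 = e^(4t)(sin(t)·(1,1) - cos(t)·(0,-1)).
General solution: c_1X_1 + c_2X_2.

x(t) = c_1e^(4t)cos(t) + c_2e^(4t)sin(t), z(t) = -c_1e^(4t)sin(t) + c_1e^(4t)cos(t) + c_2e^(4t)sin(t) + c_2e^(4t)cos(t)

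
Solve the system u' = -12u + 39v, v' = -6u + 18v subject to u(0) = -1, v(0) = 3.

u(t) = 44e^(3t)sin(3t) - e^(3t)cos(3t), v(t) = 17e^(3t)sin(3t) + 3e^(3t)cos(3t)

Coefficient matrix A = [[-12, 39], [-6, 18]].
Characteristic polynomial det(A - λI) = λ^2 - 6λ + 18 = 0.
Eigenvalues λ = 3 ± 3i (complex conjugate pair).
For λ=3+3i: an eigenvector is (-3,-1) - i(2,1) = (-3 - 2i, -1 - i).
A real fundamental pair from Re and Im of e^((3+3i)t)v: X_1 = e^(3t)(cos(3t)·(-3,-1) + sin(3t)·(2,1)), X_2 = e^(3t)(sin(3t)·(-3,-1) - cos(3t)·(2,1)).
General solution: K_1X_1 + K_2X_2.
Applying u(0)=-1, v(0)=3 gives K_1=7, K_2=-10.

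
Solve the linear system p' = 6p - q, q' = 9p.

p(t) = K_1e^(3t) + K_2te^(3t), q(t) = 3K_1e^(3t) + 3K_2te^(3t) - K_2e^(3t)

Coefficient matrix A = [[6, -1], [9, 0]].
Characteristic polynomial det(A - λI) = λ^2 - 6λ + 9 = 0.
Single eigenvalue λ = 3 with algebraic multiplicity 2.
Eigenvector v = (1,3); generalized eigenvector w with (A-λI)w=v is (0,-1).
General solution: e^(3t)[K_1·v + K_2·(t·v + w)].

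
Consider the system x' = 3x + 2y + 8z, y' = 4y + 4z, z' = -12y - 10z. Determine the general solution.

Coefficient matrix A = [[3, 2, 8], [0, 4, 4], [0, -12, -10]].
det(A - λI) = 0 gives eigenvalues λ = 3, -4, -2.
For λ=3: eigenvector (1,0,0).
For λ=-4: eigenvector (-2,-1,2).
For λ=-2: eigenvector (-4,-2,3).
General solution: c_1e^(3t)(1,0,0) + c_2e^(-4t)(-2,-1,2) + c_3e^(-2t)(-4,-2,3).

x(t) = c_1e^(3t) - 2c_2e^(-4t) - 4c_3e^(-2t), y(t) = -c_2e^(-4t) - 2c_3e^(-2t), z(t) = 2c_2e^(-4t) + 3c_3e^(-2t)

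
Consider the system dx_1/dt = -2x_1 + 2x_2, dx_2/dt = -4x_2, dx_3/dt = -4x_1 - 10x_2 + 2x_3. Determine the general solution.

x_1(t) = C_1e^(-2t) - C_2e^(-4t), x_2(t) = C_2e^(-4t), x_3(t) = C_1e^(-2t) + C_2e^(-4t) + C_3e^(2t)

Coefficient matrix A = [[-2, 2, 0], [0, -4, 0], [-4, -10, 2]].
det(A - λI) = 0 gives eigenvalues λ = -2, -4, 2.
For λ=-2: eigenvector (1,0,1).
For λ=-4: eigenvector (-1,1,1).
For λ=2: eigenvector (0,0,1).
General solution: C_1e^(-2t)(1,0,1) + C_2e^(-4t)(-1,1,1) + C_3e^(2t)(0,0,1).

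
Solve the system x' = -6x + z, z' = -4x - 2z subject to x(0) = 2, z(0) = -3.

Coefficient matrix A = [[-6, 1], [-4, -2]].
Characteristic polynomial det(A - λI) = λ^2 + 8λ + 16 = 0.
Single eigenvalue λ = -4 with algebraic multiplicity 2.
Eigenvector v = (-1,-2); generalized eigenvector w with (A-λI)w=v is (1,1).
General solution: e^(-4t)[c_1·v + c_2·(t·v + w)].
Applying x(0)=2, z(0)=-3 gives c_1=5, c_2=7.

x(t) = -7te^(-4t) + 2e^(-4t), z(t) = -14te^(-4t) - 3e^(-4t)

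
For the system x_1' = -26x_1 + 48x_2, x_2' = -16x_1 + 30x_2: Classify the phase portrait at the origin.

saddle

A = [[-26,48],[-16,30]]; det(A-λI) = λ^2 - 4λ - 12.
λ = 6, -2: opposite signs.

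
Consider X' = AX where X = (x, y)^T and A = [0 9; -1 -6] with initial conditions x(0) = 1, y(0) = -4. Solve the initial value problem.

Coefficient matrix A = [[0, 9], [-1, -6]].
Characteristic polynomial det(A - λI) = λ^2 + 6λ + 9 = 0.
Single eigenvalue λ = -3 with algebraic multiplicity 2.
Eigenvector v = (3,-1); generalized eigenvector w with (A-λI)w=v is (1,0).
General solution: e^(-3t)[c_1·v + c_2·(t·v + w)].
Applying x(0)=1, y(0)=-4 gives c_1=4, c_2=-11.

x(t) = -33te^(-3t) + e^(-3t), y(t) = 11te^(-3t) - 4e^(-3t)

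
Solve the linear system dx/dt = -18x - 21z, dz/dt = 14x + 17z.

Coefficient matrix A = [[-18, -21], [14, 17]].
Characteristic polynomial det(A - λI) = λ^2 + λ - 12 = 0.
Eigenvalues λ = -4, 3.
For λ=-4: (A-λI) row 1 is [-14, -21], so an eigenvector is (3, -2).
For λ=3: (A-λI) row 1 is [-21, -21], so an eigenvector is (1, -1).
General solution: c_1e^(-4t)(3,-2) + c_2e^(3t)(1,-1).

x(t) = 3c_1e^(-4t) + c_2e^(3t), z(t) = -2c_1e^(-4t) - c_2e^(3t)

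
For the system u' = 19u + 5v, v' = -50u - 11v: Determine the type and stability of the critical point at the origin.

A = [[19,5],[-50,-11]]; det(A-λI) = λ^2 - 8λ + 41.
λ = 4 ± 5i: positive real part.

unstable spiral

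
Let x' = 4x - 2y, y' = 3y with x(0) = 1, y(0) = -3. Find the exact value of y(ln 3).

-81

A = [[4,-2],[0,3]]; eigenvalues λ = 3, 4.
Eigenvectors: (2,1) for λ=3, (1,0) for λ=4.
From the initial condition, c_1 = -3, c_2 = 7.
y(ln 3) = (-3)(3^3)(1) + (7)(3^4)(0) = -81.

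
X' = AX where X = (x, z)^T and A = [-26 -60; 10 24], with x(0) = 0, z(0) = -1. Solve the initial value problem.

x(t) = 6e^(4t) - 6e^(-6t), z(t) = -3e^(4t) + 2e^(-6t)

Coefficient matrix A = [[-26, -60], [10, 24]].
Characteristic polynomial det(A - λI) = λ^2 + 2λ - 24 = 0.
Eigenvalues λ = 4, -6.
For λ=4: (A-λI) row 1 is [-30, -60], so an eigenvector is (-2, 1).
For λ=-6: (A-λI) row 1 is [-20, -60], so an eigenvector is (-3, 1).
General solution: C_1e^(4t)(-2,1) + C_2e^(-6t)(-3,1).
Applying x(0)=0, z(0)=-1 gives C_1=-3, C_2=2.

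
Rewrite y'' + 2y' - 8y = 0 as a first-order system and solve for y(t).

y(t) = C_1e^(-4t) + C_2e^(2t)

Let x_1 = y, x_2 = y'. Then x_1' = x_2 and x_2' = 8x_1 - 2x_2.
A = [[0,1],[8,-2]]; det(A-λI) = λ^2 + 2λ - 8.
Eigenvalues λ = -4, 2 with eigenvectors (1,-4), (1,2).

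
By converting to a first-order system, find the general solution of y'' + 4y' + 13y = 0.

y(t) = K_1e^(-2t)cos(3t) + K_2e^(-2t)sin(3t)

Let x_1 = y, x_2 = y'. Then x_1' = x_2 and x_2' = -13x_1 - 4x_2.
A = [[0,1],[-13,-4]]; det(A-λI) = λ^2 + 4λ + 13.
Eigenvalues λ = -2 ± 3i.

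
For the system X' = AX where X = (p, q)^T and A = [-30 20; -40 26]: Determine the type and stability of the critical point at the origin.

stable spiral

A = [[-30,20],[-40,26]]; det(A-λI) = λ^2 + 4λ + 20.
λ = -2 ± 4i: negative real part.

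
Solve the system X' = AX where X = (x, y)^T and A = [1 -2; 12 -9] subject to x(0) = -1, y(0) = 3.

x(t) = -6e^(-3t) + 5e^(-5t), y(t) = -12e^(-3t) + 15e^(-5t)

Coefficient matrix A = [[1, -2], [12, -9]].
Characteristic polynomial det(A - λI) = λ^2 + 8λ + 15 = 0.
Eigenvalues λ = -3, -5.
For λ=-3: (A-λI) row 1 is [4, -2], so an eigenvector is (-1, -2).
For λ=-5: (A-λI) row 1 is [6, -2], so an eigenvector is (-1, -3).
General solution: C_1e^(-3t)(-1,-2) + C_2e^(-5t)(-1,-3).
Applying x(0)=-1, y(0)=3 gives C_1=6, C_2=-5.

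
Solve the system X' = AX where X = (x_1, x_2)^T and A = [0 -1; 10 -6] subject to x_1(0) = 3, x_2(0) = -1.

x_1(t) = 10e^(-3t)sin(t) + 3e^(-3t)cos(t), x_2(t) = 33e^(-3t)sin(t) - e^(-3t)cos(t)

Coefficient matrix A = [[0, -1], [10, -6]].
Characteristic polynomial det(A - λI) = λ^2 + 6λ + 10 = 0.
Eigenvalues λ = -3 ± i (complex conjugate pair).
For λ=-3+i: an eigenvector is (0,1) - i(-1,-3) = (0 + i, 1 + 3i).
A real fundamental pair from Re and Im of e^((-3+i)t)v: X_1 = e^(-3t)(cos(t)·(0,1) + sin(t)·(-1,-3)), X_2 = e^(-3t)(sin(t)·(0,1) - cos(t)·(-1,-3)).
General solution: c_1X_1 + c_2X_2.
Applying x_1(0)=3, x_2(0)=-1 gives c_1=-10, c_2=3.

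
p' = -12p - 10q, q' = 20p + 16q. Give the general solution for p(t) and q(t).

p(t) = -C_1e^(2t)sin(2t) - 2C_1e^(2t)cos(2t) - 2C_2e^(2t)sin(2t) + C_2e^(2t)cos(2t), q(t) = C_1e^(2t)sin(2t) + 3C_1e^(2t)cos(2t) + 3C_2e^(2t)sin(2t) - C_2e^(2t)cos(2t)

Coefficient matrix A = [[-12, -10], [20, 16]].
Characteristic polynomial det(A - λI) = λ^2 - 4λ + 8 = 0.
Eigenvalues λ = 2 ± 2i (complex conjugate pair).
For λ=2+2i: an eigenvector is (-2,3) - i(-1,1) = (-2 + i, 3 - i).
A real fundamental pair from Re and Im of e^((2+2i)t)v: X_1 = e^(2t)(cos(2t)·(-2,3) + sin(2t)·(-1,1)), X_2 = e^(2t)(sin(2t)·(-2,3) - cos(2t)·(-1,1)).
General solution: C_1X_1 + C_2X_2.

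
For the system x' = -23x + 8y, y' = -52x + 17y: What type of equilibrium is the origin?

stable spiral

A = [[-23,8],[-52,17]]; det(A-λI) = λ^2 + 6λ + 25.
λ = -3 ± 4i: negative real part.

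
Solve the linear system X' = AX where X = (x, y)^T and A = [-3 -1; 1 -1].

x(t) = C_1e^(-2t) + C_2te^(-2t) - 3C_2e^(-2t), y(t) = -C_1e^(-2t) - C_2te^(-2t) + 2C_2e^(-2t)

Coefficient matrix A = [[-3, -1], [1, -1]].
Characteristic polynomial det(A - λI) = λ^2 + 4λ + 4 = 0.
Single eigenvalue λ = -2 with algebraic multiplicity 2.
Eigenvector v = (1,-1); generalized eigenvector w with (A-λI)w=v is (-3,2).
General solution: e^(-2t)[C_1·v + C_2·(t·v + w)].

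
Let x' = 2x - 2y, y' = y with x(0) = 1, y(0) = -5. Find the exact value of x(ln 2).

A = [[2,-2],[0,1]]; eigenvalues λ = 2, 1.
Eigenvectors: (-1,0) for λ=2, (2,1) for λ=1.
From the initial condition, c_1 = -11, c_2 = -5.
x(ln 2) = (-11)(2^2)(-1) + (-5)(2^1)(2) = 24.

24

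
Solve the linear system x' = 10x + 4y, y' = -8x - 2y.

Coefficient matrix A = [[10, 4], [-8, -2]].
Characteristic polynomial det(A - λI) = λ^2 - 8λ + 12 = 0.
Eigenvalues λ = 2, 6.
For λ=2: (A-λI) row 1 is [8, 4], so an eigenvector is (1, -2).
For λ=6: (A-λI) row 1 is [4, 4], so an eigenvector is (-1, 1).
General solution: c_1e^(2t)(1,-2) + c_2e^(6t)(-1,1).

x(t) = c_1e^(2t) - c_2e^(6t), y(t) = -2c_1e^(2t) + c_2e^(6t)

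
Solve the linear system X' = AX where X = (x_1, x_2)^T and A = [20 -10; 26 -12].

x_1(t) = c_1e^(4t)sin(2t) + 2c_1e^(4t)cos(2t) + 2c_2e^(4t)sin(2t) - c_2e^(4t)cos(2t), x_2(t) = 2c_1e^(4t)sin(2t) + 3c_1e^(4t)cos(2t) + 3c_2e^(4t)sin(2t) - 2c_2e^(4t)cos(2t)

Coefficient matrix A = [[20, -10], [26, -12]].
Characteristic polynomial det(A - λI) = λ^2 - 8λ + 20 = 0.
Eigenvalues λ = 4 ± 2i (complex conjugate pair).
For λ=4+2i: an eigenvector is (2,3) - i(1,2) = (2 - i, 3 - 2i).
A real fundamental pair from Re and Im of e^((4+2i)t)v: X_1 = e^(4t)(cos(2t)·(2,3) + sin(2t)·(1,2)), X_2 = e^(4t)(sin(2t)·(2,3) - cos(2t)·(1,2)).
General solution: c_1X_1 + c_2X_2.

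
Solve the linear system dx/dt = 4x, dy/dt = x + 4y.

x(t) = C_2e^(4t), y(t) = C_1e^(4t) + C_2te^(4t) - C_2e^(4t)

Coefficient matrix A = [[4, 0], [1, 4]].
Characteristic polynomial det(A - λI) = λ^2 - 8λ + 16 = 0.
Single eigenvalue λ = 4 with algebraic multiplicity 2.
Eigenvector v = (0,1); generalized eigenvector w with (A-λI)w=v is (1,-1).
General solution: e^(4t)[C_1·v + C_2·(t·v + w)].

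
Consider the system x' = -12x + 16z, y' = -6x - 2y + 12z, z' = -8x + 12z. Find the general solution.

Coefficient matrix A = [[-12, 0, 16], [-6, -2, 12], [-8, 0, 12]].
det(A - λI) = 0 gives eigenvalues λ = 4, -2, -4.
For λ=4: eigenvector (1,1,1).
For λ=-2: eigenvector (0,1,0).
For λ=-4: eigenvector (2,0,1).
General solution: C_1e^(4t)(1,1,1) + C_2e^(-2t)(0,1,0) + C_3e^(-4t)(2,0,1).

x(t) = C_1e^(4t) + 2C_3e^(-4t), y(t) = C_1e^(4t) + C_2e^(-2t), z(t) = C_1e^(4t) + C_3e^(-4t)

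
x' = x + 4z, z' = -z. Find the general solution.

x(t) = 2K_1e^(-t) - K_2e^(t), z(t) = -K_1e^(-t)

Coefficient matrix A = [[1, 4], [0, -1]].
Characteristic polynomial det(A - λI) = λ^2 - 1 = 0.
Eigenvalues λ = -1, 1.
For λ=-1: (A-λI) row 1 is [2, 4], so an eigenvector is (2, -1).
For λ=1: (A-λI) row 1 is [0, 4], so an eigenvector is (-1, 0).
General solution: K_1e^(-t)(2,-1) + K_2e^(t)(-1,0).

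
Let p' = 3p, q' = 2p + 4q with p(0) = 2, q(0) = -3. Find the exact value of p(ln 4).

128

A = [[3,0],[2,4]]; eigenvalues λ = 4, 3.
Eigenvectors: (0,1) for λ=4, (-1,2) for λ=3.
From the initial condition, c_1 = 1, c_2 = -2.
p(ln 4) = (1)(4^4)(0) + (-2)(4^3)(-1) = 128.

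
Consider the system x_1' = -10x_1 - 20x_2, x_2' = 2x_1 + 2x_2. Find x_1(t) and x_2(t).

Coefficient matrix A = [[-10, -20], [2, 2]].
Characteristic polynomial det(A - λI) = λ^2 + 8λ + 20 = 0.
Eigenvalues λ = -4 ± 2i (complex conjugate pair).
For λ=-4+2i: an eigenvector is (-3,1) - i(-1,0) = (-3 + i, 1).
A real fundamental pair from Re and Im of e^((-4+2i)t)v: X_1 = e^(-4t)(cos(2t)·(-3,1) + sin(2t)·(-1,0)), X_2 = e^(-4t)(sin(2t)·(-3,1) - cos(2t)·(-1,0)).
General solution: C_1X_1 + C_2X_2.

x_1(t) = -C_1e^(-4t)sin(2t) - 3C_1e^(-4t)cos(2t) - 3C_2e^(-4t)sin(2t) + C_2e^(-4t)cos(2t), x_2(t) = C_1e^(-4t)cos(2t) + C_2e^(-4t)sin(2t)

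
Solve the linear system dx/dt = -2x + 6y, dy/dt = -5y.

x(t) = -2c_1e^(-5t) - c_2e^(-2t), y(t) = c_1e^(-5t)

Coefficient matrix A = [[-2, 6], [0, -5]].
Characteristic polynomial det(A - λI) = λ^2 + 7λ + 10 = 0.
Eigenvalues λ = -5, -2.
For λ=-5: (A-λI) row 1 is [3, 6], so an eigenvector is (-2, 1).
For λ=-2: (A-λI) row 1 is [0, 6], so an eigenvector is (-1, 0).
General solution: c_1e^(-5t)(-2,1) + c_2e^(-2t)(-1,0).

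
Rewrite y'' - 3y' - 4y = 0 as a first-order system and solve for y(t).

y(t) = C_1e^(-t) + C_2e^(4t)

Let x_1 = y, x_2 = y'. Then x_1' = x_2 and x_2' = 4x_1 + 3x_2.
A = [[0,1],[4,3]]; det(A-λI) = λ^2 - 3λ - 4.
Eigenvalues λ = -1, 4 with eigenvectors (1,-1), (1,4).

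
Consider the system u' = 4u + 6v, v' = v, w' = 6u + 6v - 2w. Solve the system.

Coefficient matrix A = [[4, 6, 0], [0, 1, 0], [6, 6, -2]].
det(A - λI) = 0 gives eigenvalues λ = 4, 1, -2.
For λ=4: eigenvector (1,0,1).
For λ=1: eigenvector (-2,1,-2).
For λ=-2: eigenvector (0,0,1).
General solution: c_1e^(4t)(1,0,1) + c_2e^(t)(-2,1,-2) + c_3e^(-2t)(0,0,1).

u(t) = c_1e^(4t) - 2c_2e^(t), v(t) = c_2e^(t), w(t) = c_1e^(4t) - 2c_2e^(t) + c_3e^(-2t)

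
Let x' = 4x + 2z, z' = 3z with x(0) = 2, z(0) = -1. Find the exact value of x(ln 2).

16

A = [[4,2],[0,3]]; eigenvalues λ = 3, 4.
Eigenvectors: (2,-1) for λ=3, (1,0) for λ=4.
From the initial condition, c_1 = 1, c_2 = 0.
x(ln 2) = (1)(2^3)(2) + (0)(2^4)(1) = 16.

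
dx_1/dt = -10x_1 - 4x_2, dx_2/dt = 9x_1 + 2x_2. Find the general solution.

x_1(t) = 2C_1e^(-4t) + 2C_2te^(-4t) - C_2e^(-4t), x_2(t) = -3C_1e^(-4t) - 3C_2te^(-4t) + C_2e^(-4t)

Coefficient matrix A = [[-10, -4], [9, 2]].
Characteristic polynomial det(A - λI) = λ^2 + 8λ + 16 = 0.
Single eigenvalue λ = -4 with algebraic multiplicity 2.
Eigenvector v = (2,-3); generalized eigenvector w with (A-λI)w=v is (-1,1).
General solution: e^(-4t)[C_1·v + C_2·(t·v + w)].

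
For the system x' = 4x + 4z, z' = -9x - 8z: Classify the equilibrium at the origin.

stable improper node

A = [[4,4],[-9,-8]]; det(A-λI) = λ^2 + 4λ + 4.
repeated λ = -2 with a single eigenvector.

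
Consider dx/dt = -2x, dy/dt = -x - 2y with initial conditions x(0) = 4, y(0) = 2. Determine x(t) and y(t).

Coefficient matrix A = [[-2, 0], [-1, -2]].
Characteristic polynomial det(A - λI) = λ^2 + 4λ + 4 = 0.
Single eigenvalue λ = -2 with algebraic multiplicity 2.
Eigenvector v = (0,-1); generalized eigenvector w with (A-λI)w=v is (1,-2).
General solution: e^(-2t)[K_1·v + K_2·(t·v + w)].
Applying x(0)=4, y(0)=2 gives K_1=-10, K_2=4.

x(t) = 4e^(-2t), y(t) = -4te^(-2t) + 2e^(-2t)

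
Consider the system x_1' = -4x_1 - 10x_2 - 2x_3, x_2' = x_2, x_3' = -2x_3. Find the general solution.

Coefficient matrix A = [[-4, -10, -2], [0, 1, 0], [0, 0, -2]].
det(A - λI) = 0 gives eigenvalues λ = -4, -2, 1.
For λ=-4: eigenvector (1,0,0).
For λ=-2: eigenvector (-1,0,1).
For λ=1: eigenvector (-2,1,0).
General solution: K_1e^(-4t)(1,0,0) + K_2e^(-2t)(-1,0,1) + K_3e^(t)(-2,1,0).

x_1(t) = K_1e^(-4t) - K_2e^(-2t) - 2K_3e^(t), x_2(t) = K_3e^(t), x_3(t) = K_2e^(-2t)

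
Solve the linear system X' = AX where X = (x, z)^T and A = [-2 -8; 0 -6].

x(t) = 2K_1e^(-6t) + K_2e^(-2t), z(t) = K_1e^(-6t)

Coefficient matrix A = [[-2, -8], [0, -6]].
Characteristic polynomial det(A - λI) = λ^2 + 8λ + 12 = 0.
Eigenvalues λ = -6, -2.
For λ=-6: (A-λI) row 1 is [4, -8], so an eigenvector is (2, 1).
For λ=-2: (A-λI) row 1 is [0, -8], so an eigenvector is (1, 0).
General solution: K_1e^(-6t)(2,1) + K_2e^(-2t)(1,0).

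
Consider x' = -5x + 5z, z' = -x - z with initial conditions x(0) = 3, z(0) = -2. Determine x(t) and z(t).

Coefficient matrix A = [[-5, 5], [-1, -1]].
Characteristic polynomial det(A - λI) = λ^2 + 6λ + 10 = 0.
Eigenvalues λ = -3 ± i (complex conjugate pair).
For λ=-3+i: an eigenvector is (1,0) - i(-2,-1) = (1 + 2i, 0 + i).
A real fundamental pair from Re and Im of e^((-3+i)t)v: X_1 = e^(-3t)(cos(t)·(1,0) + sin(t)·(-2,-1)), X_2 = e^(-3t)(sin(t)·(1,0) - cos(t)·(-2,-1)).
General solution: c_1X_1 + c_2X_2.
Applying x(0)=3, z(0)=-2 gives c_1=7, c_2=-2.

x(t) = -16e^(-3t)sin(t) + 3e^(-3t)cos(t), z(t) = -7e^(-3t)sin(t) - 2e^(-3t)cos(t)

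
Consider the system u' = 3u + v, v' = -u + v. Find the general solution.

u(t) = c_1e^(2t) + c_2te^(2t) - c_2e^(2t), v(t) = -c_1e^(2t) - c_2te^(2t) + 2c_2e^(2t)

Coefficient matrix A = [[3, 1], [-1, 1]].
Characteristic polynomial det(A - λI) = λ^2 - 4λ + 4 = 0.
Single eigenvalue λ = 2 with algebraic multiplicity 2.
Eigenvector v = (1,-1); generalized eigenvector w with (A-λI)w=v is (-1,2).
General solution: e^(2t)[c_1·v + c_2·(t·v + w)].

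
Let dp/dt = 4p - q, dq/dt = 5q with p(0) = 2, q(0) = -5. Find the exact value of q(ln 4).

A = [[4,-1],[0,5]]; eigenvalues λ = 5, 4.
Eigenvectors: (1,-1) for λ=5, (-1,0) for λ=4.
From the initial condition, c_1 = 5, c_2 = 3.
q(ln 4) = (5)(4^5)(-1) + (3)(4^4)(0) = -5120.

-5120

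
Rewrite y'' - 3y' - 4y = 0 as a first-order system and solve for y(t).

y(t) = C_1e^(-t) + C_2e^(4t)

Let x_1 = y, x_2 = y'. Then x_1' = x_2 and x_2' = 4x_1 + 3x_2.
A = [[0,1],[4,3]]; det(A-λI) = λ^2 - 3λ - 4.
Eigenvalues λ = -1, 4 with eigenvectors (1,-1), (1,4).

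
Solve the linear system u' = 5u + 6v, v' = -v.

Coefficient matrix A = [[5, 6], [0, -1]].
Characteristic polynomial det(A - λI) = λ^2 - 4λ - 5 = 0.
Eigenvalues λ = -1, 5.
For λ=-1: (A-λI) row 1 is [6, 6], so an eigenvector is (1, -1).
For λ=5: (A-λI) row 1 is [0, 6], so an eigenvector is (-1, 0).
General solution: K_1e^(-t)(1,-1) + K_2e^(5t)(-1,0).

u(t) = K_1e^(-t) - K_2e^(5t), v(t) = -K_1e^(-t)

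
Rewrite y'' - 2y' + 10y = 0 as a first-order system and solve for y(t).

Let x_1 = y, x_2 = y'. Then x_1' = x_2 and x_2' = -10x_1 + 2x_2.
A = [[0,1],[-10,2]]; det(A-λI) = λ^2 - 2λ + 10.
Eigenvalues λ = 1 ± 3i.

y(t) = C_1e^(t)cos(3t) + C_2e^(t)sin(3t)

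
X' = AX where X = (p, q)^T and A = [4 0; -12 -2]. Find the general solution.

Coefficient matrix A = [[4, 0], [-12, -2]].
Characteristic polynomial det(A - λI) = λ^2 - 2λ - 8 = 0.
Eigenvalues λ = -2, 4.
For λ=-2: (A-λI) row 1 is [6, 0], so an eigenvector is (0, -1).
For λ=4: (A-λI) row 2 is [-12, -6], so an eigenvector is (-1, 2).
General solution: K_1e^(-2t)(0,-1) + K_2e^(4t)(-1,2).

p(t) = -K_2e^(4t), q(t) = -K_1e^(-2t) + 2K_2e^(4t)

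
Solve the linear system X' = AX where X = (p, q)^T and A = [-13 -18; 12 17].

Coefficient matrix A = [[-13, -18], [12, 17]].
Characteristic polynomial det(A - λI) = λ^2 - 4λ - 5 = 0.
Eigenvalues λ = -1, 5.
For λ=-1: (A-λI) row 1 is [-12, -18], so an eigenvector is (-3, 2).
For λ=5: (A-λI) row 1 is [-18, -18], so an eigenvector is (1, -1).
General solution: C_1e^(-t)(-3,2) + C_2e^(5t)(1,-1).

p(t) = -3C_1e^(-t) + C_2e^(5t), q(t) = 2C_1e^(-t) - C_2e^(5t)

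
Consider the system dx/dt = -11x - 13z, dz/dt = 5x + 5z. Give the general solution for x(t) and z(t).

Coefficient matrix A = [[-11, -13], [5, 5]].
Characteristic polynomial det(A - λI) = λ^2 + 6λ + 10 = 0.
Eigenvalues λ = -3 ± i (complex conjugate pair).
For λ=-3+i: an eigenvector is (-3,2) - i(-2,1) = (-3 + 2i, 2 - i).
A real fundamental pair from Re and Im of e^((-3+i)t)v: X_1 = e^(-3t)(cos(t)·(-3,2) + sin(t)·(-2,1)), X_2 = e^(-3t)(sin(t)·(-3,2) - cos(t)·(-2,1)).
General solution: K_1X_1 + K_2X_2.

x(t) = -2K_1e^(-3t)sin(t) - 3K_1e^(-3t)cos(t) - 3K_2e^(-3t)sin(t) + 2K_2e^(-3t)cos(t), z(t) = K_1e^(-3t)sin(t) + 2K_1e^(-3t)cos(t) + 2K_2e^(-3t)sin(t) - K_2e^(-3t)cos(t)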